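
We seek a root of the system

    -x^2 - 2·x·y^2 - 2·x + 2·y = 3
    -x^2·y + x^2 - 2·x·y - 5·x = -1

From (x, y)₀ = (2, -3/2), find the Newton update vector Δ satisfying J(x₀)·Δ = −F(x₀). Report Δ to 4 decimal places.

(3.0714, 3.9464)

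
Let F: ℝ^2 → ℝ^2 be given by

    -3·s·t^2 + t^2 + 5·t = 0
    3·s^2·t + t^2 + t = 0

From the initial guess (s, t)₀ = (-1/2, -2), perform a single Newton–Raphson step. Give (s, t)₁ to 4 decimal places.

(-0.5439, -1.8947)

At (-1/2, -2): F = (0.0000, 0.5000).
Jacobian J = [[-3·t^2, -6·s·t + 2·t + 5], [6·s·t, 3·s^2 + 2·t + 1]].
At the point, J = [[-12.0000, -5.0000], [6.0000, -2.2500]] (det J = 57.0000).
Solving J·Δ = −F gives Δ = (-0.0439, 0.1053).
Then the next iterate is (s, t)₁ = (-0.5439, -1.8947).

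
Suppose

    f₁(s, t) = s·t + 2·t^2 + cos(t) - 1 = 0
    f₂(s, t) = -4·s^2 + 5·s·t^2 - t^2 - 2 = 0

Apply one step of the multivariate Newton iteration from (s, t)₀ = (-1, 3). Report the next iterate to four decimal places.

(-0.7320, 1.7279)

At (-1, 3): F = (13.010008, -60.0000).
Jacobian J = [[t, s + 4·t - sin(t)], [-8·s + 5·t^2, 10·s·t - 2·t]].
At the point, J = [[3.0000, 10.858880], [53.0000, -36.0000]] (det J = -683.520640).
Solving J·Δ = −F gives Δ = (0.2680, -1.2721).
Then the next iterate is (s, t)₁ = (-0.7320, 1.7279).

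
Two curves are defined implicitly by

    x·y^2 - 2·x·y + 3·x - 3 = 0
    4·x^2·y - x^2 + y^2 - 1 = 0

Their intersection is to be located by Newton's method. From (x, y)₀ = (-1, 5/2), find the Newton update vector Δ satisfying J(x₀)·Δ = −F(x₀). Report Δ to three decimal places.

At (-1, 5/2): F = (-7.250, 14.250).
Jacobian J = [[y^2 - 2·y + 3, 2·x·y - 2·x], [8·x·y - 2·x, 4·x^2 + 2·y]].
At the point, J = [[4.250, -3.000], [-18.000, 9.000]] (det J = -15.750).
Solving J·Δ = −F gives Δ = (-1.429, -4.440).

(-1.429, -4.440)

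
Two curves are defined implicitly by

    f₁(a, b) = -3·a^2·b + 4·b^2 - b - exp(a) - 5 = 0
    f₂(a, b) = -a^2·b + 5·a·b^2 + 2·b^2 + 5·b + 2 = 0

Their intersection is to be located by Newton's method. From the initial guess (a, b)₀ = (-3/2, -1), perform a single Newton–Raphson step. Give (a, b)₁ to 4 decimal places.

At (-3/2, -1): F = (6.526870, -6.2500).
Jacobian J = [[-6·a·b - exp(a), -3·a^2 + 8·b - 1], [-2·a·b + 5·b^2, -a^2 + 10·a·b + 4·b + 5]].
At the point, J = [[-9.223130, -15.7500], [2.0000, 13.7500]] (det J = -95.318040).
Solving J·Δ = −F gives Δ = (-0.0912, 0.4678).
Then the next iterate is (a, b)₁ = (-1.5912, -0.5322).

(-1.5912, -0.5322)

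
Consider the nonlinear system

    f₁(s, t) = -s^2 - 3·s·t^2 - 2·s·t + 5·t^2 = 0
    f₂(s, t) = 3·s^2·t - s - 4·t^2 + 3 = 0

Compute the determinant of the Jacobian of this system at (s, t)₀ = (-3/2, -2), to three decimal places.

J = [[-2·s - 3·t^2 - 2·t, -6·s·t - 2·s + 10·t], [6·s·t - 1, 3·s^2 - 8·t]].
At the point, J = [[-5.000, -35.000], [17.000, 22.750]].
det J = 481.250.

481.250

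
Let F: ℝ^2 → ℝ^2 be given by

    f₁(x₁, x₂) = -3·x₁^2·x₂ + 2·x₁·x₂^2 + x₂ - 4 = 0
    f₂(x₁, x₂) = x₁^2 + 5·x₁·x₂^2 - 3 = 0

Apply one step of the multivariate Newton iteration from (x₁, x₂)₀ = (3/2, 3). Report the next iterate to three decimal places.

At (3/2, 3): F = (5.750, 66.750).
Jacobian J = [[-6·x₁·x₂ + 2·x₂^2, -3·x₁^2 + 4·x₁·x₂ + 1], [2·x₁ + 5·x₂^2, 10·x₁·x₂]].
At the point, J = [[-9.000, 12.250], [48.000, 45.000]] (det J = -993.000).
Solving J·Δ = −F gives Δ = (-0.563, -0.883).
Then the next iterate is (x₁, x₂)₁ = (0.937, 2.117).

(0.937, 2.117)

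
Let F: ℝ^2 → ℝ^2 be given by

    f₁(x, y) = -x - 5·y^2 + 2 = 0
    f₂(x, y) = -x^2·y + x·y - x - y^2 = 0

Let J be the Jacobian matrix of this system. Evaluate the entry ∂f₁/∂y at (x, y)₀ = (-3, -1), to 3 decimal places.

∂f₁/∂y = -10·y.
At (-3, -1) this is 10.000.

10.000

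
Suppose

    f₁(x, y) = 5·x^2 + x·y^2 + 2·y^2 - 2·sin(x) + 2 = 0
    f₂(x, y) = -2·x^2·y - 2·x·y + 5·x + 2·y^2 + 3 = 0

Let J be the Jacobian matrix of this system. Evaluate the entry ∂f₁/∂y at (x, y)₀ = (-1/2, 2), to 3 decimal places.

6.000

∂f₁/∂y = 2·x·y + 4·y.
At (-1/2, 2) this is 6.000.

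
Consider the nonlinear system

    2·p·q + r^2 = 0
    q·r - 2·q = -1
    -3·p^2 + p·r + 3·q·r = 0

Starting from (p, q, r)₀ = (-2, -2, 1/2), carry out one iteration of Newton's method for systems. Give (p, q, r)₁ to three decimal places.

(0.557, -1.996, 2.497)

At (-2, -2, 1/2): F = (8.250, 4.000, -16.000).
Jacobian J = [[2·q, 2·p, 2·r], [0, r - 2, q], [-6·p + r, 3·r, p + 3·q]].
At the point, J = [[-4.000, -4.000, 1.000], [0.000, -1.500, -2.000], [12.500, 1.500, -8.000]] (det J = 58.750).
Solving J·Δ = −F gives Δ = (2.557, 0.004, 1.997).
Then the next iterate is (p, q, r)₁ = (0.557, -1.996, 2.497).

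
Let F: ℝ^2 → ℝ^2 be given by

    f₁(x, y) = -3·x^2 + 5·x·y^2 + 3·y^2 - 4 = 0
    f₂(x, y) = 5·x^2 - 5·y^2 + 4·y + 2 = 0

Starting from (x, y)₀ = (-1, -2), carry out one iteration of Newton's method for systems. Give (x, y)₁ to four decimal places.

(-0.7273, -1.0114)

At (-1, -2): F = (-15.0000, -21.0000).
Jacobian J = [[-6·x + 5·y^2, 10·x·y + 6·y], [10·x, -10·y + 4]].
At the point, J = [[26.0000, 8.0000], [-10.0000, 24.0000]] (det J = 704.0000).
Solving J·Δ = −F gives Δ = (0.2727, 0.9886).
Then the next iterate is (x, y)₁ = (-0.7273, -1.0114).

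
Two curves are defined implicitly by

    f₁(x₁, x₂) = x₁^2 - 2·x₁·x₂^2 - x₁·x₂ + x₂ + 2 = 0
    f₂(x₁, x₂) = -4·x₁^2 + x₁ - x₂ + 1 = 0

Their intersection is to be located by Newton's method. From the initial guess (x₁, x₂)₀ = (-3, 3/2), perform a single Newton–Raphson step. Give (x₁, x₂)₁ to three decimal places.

(-1.441, 0.964)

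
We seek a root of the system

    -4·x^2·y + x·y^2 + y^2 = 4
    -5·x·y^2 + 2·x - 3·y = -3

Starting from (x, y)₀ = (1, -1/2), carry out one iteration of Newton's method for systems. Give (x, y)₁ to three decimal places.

At (1, -1/2): F = (-1.500, 5.250).
Jacobian J = [[-8·x·y + y^2, -4·x^2 + 2·x·y + 2·y], [-5·y^2 + 2, -10·x·y - 3]].
At the point, J = [[4.250, -6.000], [0.750, 2.000]] (det J = 13.000).
Solving J·Δ = −F gives Δ = (-2.192, -1.803).
Then the next iterate is (x, y)₁ = (-1.192, -2.303).

(-1.192, -2.303)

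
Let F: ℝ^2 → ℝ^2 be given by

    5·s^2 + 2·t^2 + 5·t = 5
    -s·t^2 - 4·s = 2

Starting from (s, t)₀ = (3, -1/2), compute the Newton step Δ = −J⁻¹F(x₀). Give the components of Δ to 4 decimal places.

(-1.5401, 2.7348)

At (3, -1/2): F = (38.0000, -14.7500).
Jacobian J = [[10·s, 4·t + 5], [-t^2 - 4, -2·s·t]].
At the point, J = [[30.0000, 3.0000], [-4.2500, 3.0000]] (det J = 102.7500).
Solving J·Δ = −F gives Δ = (-1.5401, 2.7348).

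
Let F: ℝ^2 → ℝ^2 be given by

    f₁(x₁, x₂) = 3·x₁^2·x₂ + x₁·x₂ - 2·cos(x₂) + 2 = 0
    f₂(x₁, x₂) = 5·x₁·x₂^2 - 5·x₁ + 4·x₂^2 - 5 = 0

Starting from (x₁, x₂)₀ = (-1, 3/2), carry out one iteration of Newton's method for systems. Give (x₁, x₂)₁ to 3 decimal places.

(-3.263, -3.965)

At (-1, 3/2): F = (4.85853, -2.250).
Jacobian J = [[6·x₁·x₂ + x₂, 3·x₁^2 + x₁ + 2·sin(x₂)], [5·x₂^2 - 5, 10·x₁·x₂ + 8·x₂]].
At the point, J = [[-7.500, 3.99499], [6.250, -3.000]] (det J = -2.46869).
Solving J·Δ = −F gives Δ = (-2.263, -5.465).
Then the next iterate is (x₁, x₂)₁ = (-3.263, -3.965).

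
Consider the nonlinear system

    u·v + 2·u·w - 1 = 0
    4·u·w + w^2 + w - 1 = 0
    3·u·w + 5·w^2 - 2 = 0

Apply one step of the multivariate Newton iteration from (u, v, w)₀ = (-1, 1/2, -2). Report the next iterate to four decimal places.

(-0.7254, 0.0951, -1.0282)

At (-1, 1/2, -2): F = (2.5000, 9.0000, 24.0000).
Jacobian J = [[v + 2·w, u, 2·u], [4·w, 0, 4·u + 2·w + 1], [3·w, 0, 3·u + 10·w]].
At the point, J = [[-3.5000, -1.0000, -2.0000], [-8.0000, 0.0000, -7.0000], [-6.0000, 0.0000, -23.0000]] (det J = 142.0000).
Solving J·Δ = −F gives Δ = (0.2746, -0.4049, 0.9718).
Then the next iterate is (u, v, w)₁ = (-0.7254, 0.0951, -1.0282).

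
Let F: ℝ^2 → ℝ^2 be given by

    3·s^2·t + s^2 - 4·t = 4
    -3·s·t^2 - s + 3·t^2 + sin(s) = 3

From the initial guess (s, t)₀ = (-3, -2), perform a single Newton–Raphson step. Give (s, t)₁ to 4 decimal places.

(-2.2244, -1.2290)

At (-3, -2): F = (-41.0000, 47.858880).
Jacobian J = [[6·s·t + 2·s, 3·s^2 - 4], [-3·t^2 + cos(s) - 1, -6·s·t + 6·t]].
At the point, J = [[30.0000, 23.0000], [-13.989992, -48.0000]] (det J = -1118.230173).
Solving J·Δ = −F gives Δ = (0.7756, 0.7710).
Then the next iterate is (s, t)₁ = (-2.2244, -1.2290).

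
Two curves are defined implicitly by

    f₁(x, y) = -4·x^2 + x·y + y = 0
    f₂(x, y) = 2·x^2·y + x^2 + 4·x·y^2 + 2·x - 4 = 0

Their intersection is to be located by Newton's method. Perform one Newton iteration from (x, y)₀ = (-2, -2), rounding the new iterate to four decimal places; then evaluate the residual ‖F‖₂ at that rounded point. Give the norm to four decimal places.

At (-2, -2): F = (-14.0000, -52.0000).
Jacobian J = [[-8·x + y, x + 1], [4·x·y + 2·x + 4·y^2 + 2, 2·x^2 + 8·x·y]].
At the point, J = [[14.0000, -1.0000], [30.0000, 40.0000]] (det J = 590.0000).
Solving J·Δ = −F gives Δ = (1.0373, 0.5220).
Then the next iterate is (x, y)₁ = (-0.9627, -1.4780).
Re-evaluating at (-0.9627, -1.4780): F = (-3.762295, -16.150215), so ‖F‖₂ = 16.5827.

16.5827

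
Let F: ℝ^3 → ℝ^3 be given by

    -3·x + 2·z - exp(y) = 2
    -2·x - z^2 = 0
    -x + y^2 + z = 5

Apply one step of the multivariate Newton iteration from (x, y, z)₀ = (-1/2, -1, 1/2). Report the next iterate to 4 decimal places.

(-0.1827, -2.6009, 0.6154)

At (-1/2, -1, 1/2): F = (0.132121, 0.7500, -3.0000).
Jacobian J = [[-3, -exp(y), 2], [-2, 0, -2·z], [-1, 2·y, 1]].
At the point, J = [[-3.0000, -0.367879, 2.0000], [-2.0000, 0.0000, -1.0000], [-1.0000, -2.0000, 1.0000]] (det J = 12.896362).
Solving J·Δ = −F gives Δ = (0.3173, -1.6009, 0.1154).
Then the next iterate is (x, y, z)₁ = (-0.1827, -2.6009, 0.6154).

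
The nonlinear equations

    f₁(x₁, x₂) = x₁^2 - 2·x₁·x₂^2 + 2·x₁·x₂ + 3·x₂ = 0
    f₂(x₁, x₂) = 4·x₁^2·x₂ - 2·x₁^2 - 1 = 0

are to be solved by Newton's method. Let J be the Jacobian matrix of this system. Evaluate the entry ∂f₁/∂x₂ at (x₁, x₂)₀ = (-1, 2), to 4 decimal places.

9.0000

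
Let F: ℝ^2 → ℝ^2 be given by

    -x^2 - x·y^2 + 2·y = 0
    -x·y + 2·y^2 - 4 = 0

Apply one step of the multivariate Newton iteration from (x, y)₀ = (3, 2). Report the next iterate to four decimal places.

At (3, 2): F = (-17.0000, -2.0000).
Jacobian J = [[-2·x - y^2, -2·x·y + 2], [-y, -x + 4·y]].
At the point, J = [[-10.0000, -10.0000], [-2.0000, 5.0000]] (det J = -70.0000).
Solving J·Δ = −F gives Δ = (-1.5000, -0.2000).
Then the next iterate is (x, y)₁ = (1.5000, 1.8000).

(1.5000, 1.8000)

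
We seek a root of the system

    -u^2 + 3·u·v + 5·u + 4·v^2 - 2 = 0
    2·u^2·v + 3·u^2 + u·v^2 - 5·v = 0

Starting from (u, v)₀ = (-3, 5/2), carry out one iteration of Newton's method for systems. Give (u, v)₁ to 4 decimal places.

(-2.0497, 3.0382)

At (-3, 5/2): F = (-23.5000, 40.7500).
Jacobian J = [[-2·u + 3·v + 5, 3·u + 8·v], [4·u·v + 6·u + v^2, 2·u^2 + 2·u·v - 5]].
At the point, J = [[18.5000, 11.0000], [-41.7500, -2.0000]] (det J = 422.2500).
Solving J·Δ = −F gives Δ = (0.9503, 0.5382).
Then the next iterate is (u, v)₁ = (-2.0497, 3.0382).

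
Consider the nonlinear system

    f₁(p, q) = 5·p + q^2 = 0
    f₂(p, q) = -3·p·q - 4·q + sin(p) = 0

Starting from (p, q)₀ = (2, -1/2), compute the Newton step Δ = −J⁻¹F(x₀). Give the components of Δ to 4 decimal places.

(-1.9746, 0.3769)

At (2, -1/2): F = (10.2500, 5.909297).
Jacobian J = [[5, 2·q], [-3·q + cos(p), -3·p - 4]].
At the point, J = [[5.0000, -1.0000], [1.083853, -10.0000]] (det J = -48.916147).
Solving J·Δ = −F gives Δ = (-1.9746, 0.3769).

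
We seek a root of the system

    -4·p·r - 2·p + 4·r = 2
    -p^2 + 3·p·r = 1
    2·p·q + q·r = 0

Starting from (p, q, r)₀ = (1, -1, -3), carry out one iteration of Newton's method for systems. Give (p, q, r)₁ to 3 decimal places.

At (1, -1, -3): F = (-4.000, -11.000, 1.000).
Jacobian J = [[-4·r - 2, 0, -4·p + 4], [-2·p + 3·r, 0, 3·p], [2·q, 2·p + r, q]].
At the point, J = [[10.000, 0.000, 0.000], [-11.000, 0.000, 3.000], [-2.000, -1.000, -1.000]] (det J = 30.000).
Solving J·Δ = −F gives Δ = (0.400, -4.933, 5.133).
Then the next iterate is (p, q, r)₁ = (1.400, -5.933, 2.133).

(1.400, -5.933, 2.133)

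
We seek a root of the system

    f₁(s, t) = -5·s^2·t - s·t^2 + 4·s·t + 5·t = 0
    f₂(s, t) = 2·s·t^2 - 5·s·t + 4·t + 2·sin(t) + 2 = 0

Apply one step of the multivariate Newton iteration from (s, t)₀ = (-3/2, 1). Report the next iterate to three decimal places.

At (-3/2, 1): F = (-10.750, 12.18294).
Jacobian J = [[-10·s·t - t^2 + 4·t, -5·s^2 - 2·s·t + 4·s + 5], [2·t^2 - 5·t, 4·s·t - 5·s + 2·cos(t) + 4]].
At the point, J = [[18.000, -9.250], [-3.000, 6.58060]] (det J = 90.70088).
Solving J·Δ = −F gives Δ = (-0.463, -2.062).
Then the next iterate is (s, t)₁ = (-1.963, -1.062).

(-1.963, -1.062)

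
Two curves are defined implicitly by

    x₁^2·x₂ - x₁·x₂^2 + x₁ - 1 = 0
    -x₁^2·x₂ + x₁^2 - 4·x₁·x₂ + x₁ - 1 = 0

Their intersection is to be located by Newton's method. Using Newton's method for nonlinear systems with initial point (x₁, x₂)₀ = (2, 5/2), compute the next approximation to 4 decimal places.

At (2, 5/2): F = (-1.5000, -25.0000).
Jacobian J = [[2·x₁·x₂ - x₂^2 + 1, x₁^2 - 2·x₁·x₂], [-2·x₁·x₂ + 2·x₁ - 4·x₂ + 1, -x₁^2 - 4·x₁]].
At the point, J = [[4.7500, -6.0000], [-15.0000, -12.0000]] (det J = -147.0000).
Solving J·Δ = −F gives Δ = (-0.8980, -0.9609).
Then the next iterate is (x₁, x₂)₁ = (1.1020, 1.5391).

(1.1020, 1.5391)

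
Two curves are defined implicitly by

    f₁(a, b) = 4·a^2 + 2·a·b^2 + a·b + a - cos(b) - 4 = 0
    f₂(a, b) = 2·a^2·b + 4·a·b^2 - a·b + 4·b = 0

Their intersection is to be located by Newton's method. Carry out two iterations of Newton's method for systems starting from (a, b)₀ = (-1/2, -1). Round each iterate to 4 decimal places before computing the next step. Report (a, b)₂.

(0.0777, -1.3255)

At (-1/2, -1): F = (-4.540302, -7.0000).
Jacobian J = [[8·a + 2·b^2 + b + 1, 4·a·b + a + sin(b)], [4·a·b + 4·b^2 - b, 2·a^2 + 8·a·b - a + 4]].
At the point, J = [[-2.0000, 0.658529], [7.0000, 9.0000]] (det J = -22.609703).
Solving J·Δ = −F gives Δ = (-1.6034, 2.0249).
Then the next iterate is (a, b)₁ = (-2.1034, 1.0249).
Round to (-2.1034, 1.0249) and repeat: F = (4.499900, 6.486474), J = [[-12.701460, -9.871836], [-5.446319, -2.294214]].
Δ = (2.1811, -2.3504), so (a, b)₂ = (0.0777, -1.3255).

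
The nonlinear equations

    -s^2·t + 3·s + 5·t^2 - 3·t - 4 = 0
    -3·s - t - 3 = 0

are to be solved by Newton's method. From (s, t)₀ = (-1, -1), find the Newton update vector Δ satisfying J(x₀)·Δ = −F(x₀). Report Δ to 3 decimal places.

At (-1, -1): F = (2.000, 1.000).
Jacobian J = [[-2·s·t + 3, -s^2 + 10·t - 3], [-3, -1]].
At the point, J = [[1.000, -14.000], [-3.000, -1.000]] (det J = -43.000).
Solving J·Δ = −F gives Δ = (0.279, 0.163).

(0.279, 0.163)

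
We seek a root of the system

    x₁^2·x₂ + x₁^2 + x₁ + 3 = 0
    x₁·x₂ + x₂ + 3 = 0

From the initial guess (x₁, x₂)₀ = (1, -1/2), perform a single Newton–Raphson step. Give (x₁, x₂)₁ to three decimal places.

At (1, -1/2): F = (4.500, 2.000).
Jacobian J = [[2·x₁·x₂ + 2·x₁ + 1, x₁^2], [x₂, x₁ + 1]].
At the point, J = [[2.000, 1.000], [-0.500, 2.000]] (det J = 4.500).
Solving J·Δ = −F gives Δ = (-1.556, -1.389).
Then the next iterate is (x₁, x₂)₁ = (-0.556, -1.889).

(-0.556, -1.889)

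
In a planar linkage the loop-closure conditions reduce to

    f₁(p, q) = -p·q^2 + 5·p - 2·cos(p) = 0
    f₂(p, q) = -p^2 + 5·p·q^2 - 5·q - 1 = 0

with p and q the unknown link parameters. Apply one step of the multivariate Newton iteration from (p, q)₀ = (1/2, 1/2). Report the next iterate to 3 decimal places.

At (1/2, 1/2): F = (0.61983, -3.125).
Jacobian J = [[-q^2 + 2·sin(p) + 5, -2·p·q], [-2·p + 5·q^2, 10·p·q - 5]].
At the point, J = [[5.70885, -0.500], [0.250, -2.500]] (det J = -14.14713).
Solving J·Δ = −F gives Δ = (-0.220, -1.272).
Then the next iterate is (p, q)₁ = (0.280, -0.772).

(0.280, -0.772)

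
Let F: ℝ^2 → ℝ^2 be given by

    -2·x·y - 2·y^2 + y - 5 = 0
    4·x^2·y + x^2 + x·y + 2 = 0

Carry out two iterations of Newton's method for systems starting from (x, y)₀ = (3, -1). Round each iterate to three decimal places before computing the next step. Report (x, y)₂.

At (3, -1): F = (-2.000, -28.000).
Jacobian J = [[-2·y, -2·x - 4·y + 1], [8·x·y + 2·x + y, 4·x^2 + x]].
At the point, J = [[2.000, -1.000], [-19.000, 39.000]] (det J = 59.000).
Solving J·Δ = −F gives Δ = (1.797, 1.593).
Then the next iterate is (x, y)₁ = (4.797, 0.593).
Round to (4.797, 0.593) and repeat: F = (-10.79954, 82.43842), J = [[-1.186, -10.966], [32.94397, 96.84184]].
Δ = (0.576, -1.047), so (x, y)₂ = (5.373, -0.454).

(5.373, -0.454)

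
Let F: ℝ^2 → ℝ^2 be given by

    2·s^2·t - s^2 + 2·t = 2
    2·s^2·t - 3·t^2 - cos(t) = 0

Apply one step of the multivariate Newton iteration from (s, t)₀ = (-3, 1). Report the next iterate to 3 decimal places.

(-1.935, 0.870)

At (-3, 1): F = (9.000, 14.45970).
Jacobian J = [[4·s·t - 2·s, 2·s^2 + 2], [4·s·t, 2·s^2 - 6·t + sin(t)]].
At the point, J = [[-6.000, 20.000], [-12.000, 12.84147]] (det J = 162.95117).
Solving J·Δ = −F gives Δ = (1.065, -0.130).
Then the next iterate is (s, t)₁ = (-1.935, 0.870).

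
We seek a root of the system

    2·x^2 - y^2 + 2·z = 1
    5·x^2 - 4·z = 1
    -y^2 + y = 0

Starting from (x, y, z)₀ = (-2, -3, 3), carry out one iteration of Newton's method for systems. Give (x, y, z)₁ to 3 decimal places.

(-1.012, -1.286, -0.190)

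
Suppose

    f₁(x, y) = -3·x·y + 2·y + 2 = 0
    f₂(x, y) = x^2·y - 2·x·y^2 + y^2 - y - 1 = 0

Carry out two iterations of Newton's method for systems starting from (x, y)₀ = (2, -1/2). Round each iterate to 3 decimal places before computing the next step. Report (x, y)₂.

(7.759, 2.020)

At (2, -1/2): F = (4.000, -3.250).
Jacobian J = [[-3·y, -3·x + 2], [2·x·y - 2·y^2, x^2 - 4·x·y + 2·y - 1]].
At the point, J = [[1.500, -4.000], [-2.500, 6.000]] (det J = -1.000).
Solving J·Δ = −F gives Δ = (11.000, 5.125).
Then the next iterate is (x, y)₁ = (13.000, 4.625).
Round to (13.000, 4.625) and repeat: F = (-169.125, 241.23438), J = [[-13.875, -37.000], [77.46875, -63.250]].
Δ = (-5.241, -2.605), so (x, y)₂ = (7.759, 2.020).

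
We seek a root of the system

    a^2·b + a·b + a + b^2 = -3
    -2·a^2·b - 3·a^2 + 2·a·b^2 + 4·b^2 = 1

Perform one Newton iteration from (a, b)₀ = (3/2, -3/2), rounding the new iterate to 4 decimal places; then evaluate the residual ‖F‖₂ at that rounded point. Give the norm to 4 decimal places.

1.2381

At (3/2, -3/2): F = (1.1250, 14.7500).
Jacobian J = [[2·a·b + b + 1, a^2 + a + 2·b], [-4·a·b - 6·a + 2·b^2, -2·a^2 + 4·a·b + 8·b]].
At the point, J = [[-5.0000, 0.7500], [4.5000, -25.5000]] (det J = 124.1250).
Solving J·Δ = −F gives Δ = (0.3202, 0.6349).
Then the next iterate is (a, b)₁ = (1.8202, -0.8651).
Re-evaluating at (1.8202, -0.8651): F = (1.127756, 0.511050), so ‖F‖₂ = 1.2381.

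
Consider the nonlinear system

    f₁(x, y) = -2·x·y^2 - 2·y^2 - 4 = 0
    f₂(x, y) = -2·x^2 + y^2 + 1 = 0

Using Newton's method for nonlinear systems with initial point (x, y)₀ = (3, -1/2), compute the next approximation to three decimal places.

At (3, -1/2): F = (-6.000, -16.750).
Jacobian J = [[-2·y^2, -4·x·y - 4·y], [-4·x, 2·y]].
At the point, J = [[-0.500, 8.000], [-12.000, -1.000]] (det J = 96.500).
Solving J·Δ = −F gives Δ = (-1.451, 0.659).
Then the next iterate is (x, y)₁ = (1.549, 0.159).

(1.549, 0.159)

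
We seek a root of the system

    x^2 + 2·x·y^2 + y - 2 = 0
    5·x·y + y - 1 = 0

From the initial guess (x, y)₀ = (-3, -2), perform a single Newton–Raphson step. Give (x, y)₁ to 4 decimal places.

At (-3, -2): F = (-19.0000, 27.0000).
Jacobian J = [[2·x + 2·y^2, 4·x·y + 1], [5·y, 5·x + 1]].
At the point, J = [[2.0000, 25.0000], [-10.0000, -14.0000]] (det J = 222.0000).
Solving J·Δ = −F gives Δ = (1.8423, 0.6126).
Then the next iterate is (x, y)₁ = (-1.1577, -1.3874).

(-1.1577, -1.3874)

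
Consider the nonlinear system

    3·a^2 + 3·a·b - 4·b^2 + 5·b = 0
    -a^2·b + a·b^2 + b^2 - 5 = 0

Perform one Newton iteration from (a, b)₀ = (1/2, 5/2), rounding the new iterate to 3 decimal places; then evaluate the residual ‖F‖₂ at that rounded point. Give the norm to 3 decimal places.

At (1/2, 5/2): F = (-8.000, 3.750).
Jacobian J = [[6·a + 3·b, 3·a - 8·b + 5], [-2·a·b + b^2, -a^2 + 2·a·b + 2·b]].
At the point, J = [[10.500, -13.500], [3.750, 7.250]] (det J = 126.750).
Solving J·Δ = −F gives Δ = (0.058, -0.547).
Then the next iterate is (a, b)₁ = (0.558, 1.953).
Re-evaluating at (0.558, 1.953): F = (-1.28842, 0.33444), so ‖F‖₂ = 1.331.

1.331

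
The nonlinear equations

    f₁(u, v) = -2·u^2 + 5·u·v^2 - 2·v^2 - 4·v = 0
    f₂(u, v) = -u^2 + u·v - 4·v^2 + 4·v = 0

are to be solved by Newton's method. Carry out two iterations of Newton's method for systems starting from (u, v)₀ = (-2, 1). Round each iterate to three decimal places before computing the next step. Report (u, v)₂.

At (-2, 1): F = (-24.000, -6.000).
Jacobian J = [[-4·u + 5·v^2, 10·u·v - 4·v - 4], [-2·u + v, u - 8·v + 4]].
At the point, J = [[13.000, -28.000], [5.000, -6.000]] (det J = 62.000).
Solving J·Δ = −F gives Δ = (0.387, -0.677).
Then the next iterate is (u, v)₁ = (-1.613, 0.323).
Round to (-1.613, 0.323) and repeat: F = (-7.54561, -2.24808), J = [[6.97365, -10.50199], [3.549, -0.197]].
Δ = (0.616, -0.309), so (u, v)₂ = (-0.997, 0.014).

(-0.997, 0.014)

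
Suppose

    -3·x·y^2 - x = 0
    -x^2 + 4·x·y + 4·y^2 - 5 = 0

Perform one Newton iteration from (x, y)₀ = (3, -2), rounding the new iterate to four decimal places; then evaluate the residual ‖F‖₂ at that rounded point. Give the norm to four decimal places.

11.6534

At (3, -2): F = (-39.0000, -22.0000).
Jacobian J = [[-3·y^2 - 1, -6·x·y], [-2·x + 4·y, 4·x + 8·y]].
At the point, J = [[-13.0000, 36.0000], [-14.0000, -4.0000]] (det J = 556.0000).
Solving J·Δ = −F gives Δ = (-1.7050, 0.4676).
Then the next iterate is (x, y)₁ = (1.2950, -1.5324).
Re-evaluating at (1.2950, -1.5324): F = (-10.417950, -5.221858), so ‖F‖₂ = 11.6534.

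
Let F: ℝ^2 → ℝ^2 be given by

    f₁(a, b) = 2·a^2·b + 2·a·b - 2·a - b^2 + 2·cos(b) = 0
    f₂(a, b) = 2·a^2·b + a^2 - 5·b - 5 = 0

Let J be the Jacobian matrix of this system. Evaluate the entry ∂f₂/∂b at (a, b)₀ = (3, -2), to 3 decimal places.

∂f₂/∂b = 2·a^2 - 5.
At (3, -2) this is 13.000.

13.000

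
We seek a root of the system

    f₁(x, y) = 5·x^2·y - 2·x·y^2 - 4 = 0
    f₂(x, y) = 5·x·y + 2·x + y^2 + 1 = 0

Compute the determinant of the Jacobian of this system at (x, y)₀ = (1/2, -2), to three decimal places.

69.000

J = [[10·x·y - 2·y^2, 5·x^2 - 4·x·y], [5·y + 2, 5·x + 2·y]].
At the point, J = [[-18.000, 5.250], [-8.000, -1.500]].
det J = 69.000.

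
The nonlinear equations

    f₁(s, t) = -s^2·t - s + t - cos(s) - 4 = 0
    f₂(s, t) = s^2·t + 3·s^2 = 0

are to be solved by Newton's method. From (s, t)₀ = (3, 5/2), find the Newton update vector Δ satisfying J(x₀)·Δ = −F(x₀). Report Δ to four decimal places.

(-1.3351, -0.6046)

At (3, 5/2): F = (-26.010008, 49.5000).
Jacobian J = [[-2·s·t + sin(s) - 1, -s^2 + 1], [2·s·t + 6·s, s^2]].
At the point, J = [[-15.858880, -8.0000], [33.0000, 9.0000]] (det J = 121.270080).
Solving J·Δ = −F gives Δ = (-1.3351, -0.6046).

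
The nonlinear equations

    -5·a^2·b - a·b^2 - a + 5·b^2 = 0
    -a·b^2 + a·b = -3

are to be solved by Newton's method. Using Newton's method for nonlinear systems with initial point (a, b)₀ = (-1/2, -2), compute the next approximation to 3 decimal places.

At (-1/2, -2): F = (25.000, 6.000).
Jacobian J = [[-10·a·b - b^2 - 1, -5·a^2 - 2·a·b + 10·b], [-b^2 + b, -2·a·b + a]].
At the point, J = [[-15.000, -23.250], [-6.000, -2.500]] (det J = -102.000).
Solving J·Δ = −F gives Δ = (0.755, 0.588).
Then the next iterate is (a, b)₁ = (0.255, -1.412).

(0.255, -1.412)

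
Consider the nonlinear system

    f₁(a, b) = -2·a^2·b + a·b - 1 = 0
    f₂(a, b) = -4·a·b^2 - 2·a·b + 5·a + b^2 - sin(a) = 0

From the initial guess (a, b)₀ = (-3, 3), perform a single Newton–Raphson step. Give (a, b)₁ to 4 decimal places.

(-1.8677, 2.0551)

At (-3, 3): F = (-64.0000, 120.141120).
Jacobian J = [[-4·a·b + b, -2·a^2 + a], [-4·b^2 - 2·b - cos(a) + 5, -8·a·b - 2·a + 2·b]].
At the point, J = [[39.0000, -21.0000], [-36.010008, 84.0000]] (det J = 2519.789842).
Solving J·Δ = −F gives Δ = (1.1323, -0.9449).
Then the next iterate is (a, b)₁ = (-1.8677, 2.0551).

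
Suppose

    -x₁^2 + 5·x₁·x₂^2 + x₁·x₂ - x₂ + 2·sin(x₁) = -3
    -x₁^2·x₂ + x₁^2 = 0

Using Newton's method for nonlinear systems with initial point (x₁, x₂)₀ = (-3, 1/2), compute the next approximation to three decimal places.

At (-3, 1/2): F = (-12.03224, 4.500).
Jacobian J = [[-2·x₁ + 5·x₂^2 + x₂ + 2·cos(x₁), 10·x₁·x₂ + x₁ - 1], [-2·x₁·x₂ + 2·x₁, -x₁^2]].
At the point, J = [[5.77002, -19.000], [-3.000, -9.000]] (det J = -108.93014).
Solving J·Δ = −F gives Δ = (1.779, -0.093).
Then the next iterate is (x₁, x₂)₁ = (-1.221, 0.407).

(-1.221, 0.407)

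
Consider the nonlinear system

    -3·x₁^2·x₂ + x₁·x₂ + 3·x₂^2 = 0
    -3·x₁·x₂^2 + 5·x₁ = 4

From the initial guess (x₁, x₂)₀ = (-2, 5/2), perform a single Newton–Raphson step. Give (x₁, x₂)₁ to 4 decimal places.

At (-2, 5/2): F = (-16.2500, 23.5000).
Jacobian J = [[-6·x₁·x₂ + x₂, -3·x₁^2 + x₁ + 6·x₂], [-3·x₂^2 + 5, -6·x₁·x₂]].
At the point, J = [[32.5000, 1.0000], [-13.7500, 30.0000]] (det J = 988.7500).
Solving J·Δ = −F gives Δ = (0.5168, -0.5465).
Then the next iterate is (x₁, x₂)₁ = (-1.4832, 1.9535).

(-1.4832, 1.9535)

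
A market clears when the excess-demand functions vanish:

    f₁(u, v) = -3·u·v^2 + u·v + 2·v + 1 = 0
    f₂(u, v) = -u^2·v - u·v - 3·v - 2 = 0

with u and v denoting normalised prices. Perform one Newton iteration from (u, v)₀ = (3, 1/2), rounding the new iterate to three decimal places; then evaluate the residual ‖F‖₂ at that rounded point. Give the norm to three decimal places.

At (3, 1/2): F = (1.250, -9.500).
Jacobian J = [[-3·v^2 + v, -6·u·v + u + 2], [-2·u·v - v, -u^2 - u - 3]].
At the point, J = [[-0.250, -4.000], [-3.500, -15.000]] (det J = -10.250).
Solving J·Δ = −F gives Δ = (-5.537, 0.659).
Then the next iterate is (u, v)₁ = (-2.537, 1.159).
Re-evaluating at (-2.537, 1.159): F = (10.60133, -9.99637), so ‖F‖₂ = 14.571.

14.571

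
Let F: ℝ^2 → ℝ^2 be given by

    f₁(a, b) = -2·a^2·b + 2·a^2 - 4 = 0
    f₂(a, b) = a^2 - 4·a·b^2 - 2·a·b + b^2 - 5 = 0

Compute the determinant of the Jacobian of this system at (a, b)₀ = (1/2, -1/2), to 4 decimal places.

J = [[-4·a·b + 4·a, -2·a^2], [2·a - 4·b^2 - 2·b, -8·a·b - 2·a + 2·b]].
At the point, J = [[3.0000, -0.5000], [1.0000, 0.0000]].
det J = 0.5000.

0.5000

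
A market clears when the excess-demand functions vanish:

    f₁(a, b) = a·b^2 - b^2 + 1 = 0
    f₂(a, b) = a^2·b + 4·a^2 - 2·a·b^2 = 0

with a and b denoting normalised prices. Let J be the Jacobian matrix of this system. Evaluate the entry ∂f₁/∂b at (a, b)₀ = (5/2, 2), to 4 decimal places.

∂f₁/∂b = 2·a·b - 2·b.
At (5/2, 2) this is 6.0000.

6.0000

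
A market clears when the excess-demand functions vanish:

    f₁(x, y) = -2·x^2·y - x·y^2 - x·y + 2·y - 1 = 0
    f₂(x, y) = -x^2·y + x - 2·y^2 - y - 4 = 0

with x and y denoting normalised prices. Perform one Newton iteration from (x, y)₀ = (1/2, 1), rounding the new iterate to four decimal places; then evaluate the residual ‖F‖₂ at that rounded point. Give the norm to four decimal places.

At (1/2, 1): F = (-0.5000, -6.7500).
Jacobian J = [[-4·x·y - y^2 - y, -2·x^2 - 2·x·y - x + 2], [-2·x·y + 1, -x^2 - 4·y - 1]].
At the point, J = [[-4.0000, 0.0000], [0.0000, -5.2500]] (det J = 21.0000).
Solving J·Δ = −F gives Δ = (-0.1250, -1.2857).
Then the next iterate is (x, y)₁ = (0.3750, -0.2857).
Re-evaluating at (0.3750, -0.2857): F = (-1.414519, -3.462372), so ‖F‖₂ = 3.7402.

3.7402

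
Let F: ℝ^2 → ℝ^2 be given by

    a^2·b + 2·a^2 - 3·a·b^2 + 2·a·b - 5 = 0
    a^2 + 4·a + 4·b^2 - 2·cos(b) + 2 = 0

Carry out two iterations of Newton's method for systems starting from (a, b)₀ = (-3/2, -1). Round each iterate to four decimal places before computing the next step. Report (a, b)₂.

(-1.0560, -0.7941)

At (-3/2, -1): F = (4.7500, 1.169395).
Jacobian J = [[2·a·b + 4·a - 3·b^2 + 2·b, a^2 - 6·a·b + 2·a], [2·a + 4, 8·b + 2·sin(b)]].
At the point, J = [[-8.0000, -9.7500], [1.0000, -9.682942]] (det J = 87.213536).
Solving J·Δ = −F gives Δ = (0.3966, 0.1617).
Then the next iterate is (a, b)₁ = (-1.1034, -0.8383).
Round to (-1.1034, -0.8383) and repeat: F = (0.590553, 0.277424), J = [[-6.348480, -6.539190], [1.7932, -8.193415]].
Δ = (0.0474, 0.0442), so (a, b)₂ = (-1.0560, -0.7941).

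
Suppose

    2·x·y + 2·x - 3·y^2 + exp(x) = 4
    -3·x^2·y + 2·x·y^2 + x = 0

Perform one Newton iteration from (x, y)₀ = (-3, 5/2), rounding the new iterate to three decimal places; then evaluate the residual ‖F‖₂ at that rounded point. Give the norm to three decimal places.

19.484

At (-3, 5/2): F = (-43.70021, -108.000).
Jacobian J = [[2·y + exp(x) + 2, 2·x - 6·y], [-6·x·y + 2·y^2 + 1, -3·x^2 + 4·x·y]].
At the point, J = [[7.04979, -21.000], [58.500, -57.000]] (det J = 826.66214).
Solving J·Δ = −F gives Δ = (-0.270, -2.171).
Then the next iterate is (x, y)₁ = (-3.270, 0.329).
Re-evaluating at (-3.270, 0.329): F = (-12.97838, -14.53179), so ‖F‖₂ = 19.484.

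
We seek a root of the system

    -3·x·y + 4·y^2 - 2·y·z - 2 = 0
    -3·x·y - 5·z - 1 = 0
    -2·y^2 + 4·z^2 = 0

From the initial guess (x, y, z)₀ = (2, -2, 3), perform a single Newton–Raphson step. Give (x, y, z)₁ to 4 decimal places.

(2.6044, -0.7400, 1.4133)

At (2, -2, 3): F = (38.0000, -4.0000, 28.0000).
Jacobian J = [[-3·y, -3·x + 8·y - 2·z, -2·y], [-3·y, -3·x, -5], [0, -4·y, 8·z]].
At the point, J = [[6.0000, -28.0000, 4.0000], [6.0000, -6.0000, -5.0000], [0.0000, 8.0000, 24.0000]] (det J = 3600.0000).
Solving J·Δ = −F gives Δ = (0.6044, 1.2600, -1.5867).
Then the next iterate is (x, y, z)₁ = (2.6044, -0.7400, 1.4133).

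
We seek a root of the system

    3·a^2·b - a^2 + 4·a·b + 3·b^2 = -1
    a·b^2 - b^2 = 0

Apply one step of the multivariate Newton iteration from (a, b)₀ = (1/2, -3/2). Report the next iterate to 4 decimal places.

(-0.1176, 0.1765)

At (1/2, -3/2): F = (3.3750, -1.1250).
Jacobian J = [[6·a·b - 2·a + 4·b, 3·a^2 + 4·a + 6·b], [b^2, 2·a·b - 2·b]].
At the point, J = [[-11.5000, -6.2500], [2.2500, 1.5000]] (det J = -3.1875).
Solving J·Δ = −F gives Δ = (-0.6176, 1.6765).
Then the next iterate is (a, b)₁ = (-0.1176, 0.1765).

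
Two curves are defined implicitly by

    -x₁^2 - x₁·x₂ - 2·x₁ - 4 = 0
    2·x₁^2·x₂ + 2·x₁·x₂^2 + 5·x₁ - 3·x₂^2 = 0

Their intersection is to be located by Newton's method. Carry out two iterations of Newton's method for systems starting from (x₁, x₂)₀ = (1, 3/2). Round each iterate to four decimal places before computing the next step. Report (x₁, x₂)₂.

(4.2011, -7.2212)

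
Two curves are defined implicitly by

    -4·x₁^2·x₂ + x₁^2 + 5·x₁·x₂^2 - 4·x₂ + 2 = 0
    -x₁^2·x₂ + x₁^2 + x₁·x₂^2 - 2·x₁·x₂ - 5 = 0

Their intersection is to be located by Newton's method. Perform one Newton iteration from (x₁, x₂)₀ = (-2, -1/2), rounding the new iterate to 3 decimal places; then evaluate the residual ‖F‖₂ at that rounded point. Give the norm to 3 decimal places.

At (-2, -1/2): F = (13.500, -1.500).
Jacobian J = [[-8·x₁·x₂ + 2·x₁ + 5·x₂^2, -4·x₁^2 + 10·x₁·x₂ - 4], [-2·x₁·x₂ + 2·x₁ + x₂^2 - 2·x₂, -x₁^2 + 2·x₁·x₂ - 2·x₁]].
At the point, J = [[-10.750, -10.000], [-4.750, 2.000]] (det J = -69.000).
Solving J·Δ = −F gives Δ = (0.174, 1.163).
Then the next iterate is (x₁, x₂)₁ = (-1.826, 0.663).
Re-evaluating at (-1.826, 0.663): F = (-10.17349, -2.25773), so ‖F‖₂ = 10.421.

10.421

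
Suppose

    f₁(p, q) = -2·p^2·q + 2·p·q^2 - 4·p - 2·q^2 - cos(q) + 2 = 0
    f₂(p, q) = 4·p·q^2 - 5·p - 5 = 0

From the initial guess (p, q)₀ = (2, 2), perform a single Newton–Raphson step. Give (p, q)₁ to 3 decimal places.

(0.858, 1.861)

At (2, 2): F = (-13.58385, 17.000).
Jacobian J = [[-4·p·q + 2·q^2 - 4, -2·p^2 + 4·p·q - 4·q + sin(q)], [4·q^2 - 5, 8·p·q]].
At the point, J = [[-12.000, 0.90930], [11.000, 32.000]] (det J = -394.00227).
Solving J·Δ = −F gives Δ = (-1.142, -0.139).
Then the next iterate is (p, q)₁ = (0.858, 1.861).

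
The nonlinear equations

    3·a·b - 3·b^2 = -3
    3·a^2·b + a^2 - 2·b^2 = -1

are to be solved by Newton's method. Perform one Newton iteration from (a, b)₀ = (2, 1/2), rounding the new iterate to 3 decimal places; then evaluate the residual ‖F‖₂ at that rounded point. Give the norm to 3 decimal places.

At (2, 1/2): F = (5.250, 10.500).
Jacobian J = [[3·b, 3·a - 6·b], [6·a·b + 2·a, 3·a^2 - 4·b]].
At the point, J = [[1.500, 3.000], [10.000, 10.000]] (det J = -15.000).
Solving J·Δ = −F gives Δ = (1.400, -2.450).
Then the next iterate is (a, b)₁ = (3.400, -1.950).
Re-evaluating at (3.400, -1.950): F = (-28.29750, -62.671), so ‖F‖₂ = 68.763.

68.763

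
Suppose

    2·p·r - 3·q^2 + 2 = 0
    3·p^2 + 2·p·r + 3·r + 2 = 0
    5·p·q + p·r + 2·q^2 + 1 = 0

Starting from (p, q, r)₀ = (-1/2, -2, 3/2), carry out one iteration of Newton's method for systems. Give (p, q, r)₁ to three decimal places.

(0.715, -1.585, -1.375)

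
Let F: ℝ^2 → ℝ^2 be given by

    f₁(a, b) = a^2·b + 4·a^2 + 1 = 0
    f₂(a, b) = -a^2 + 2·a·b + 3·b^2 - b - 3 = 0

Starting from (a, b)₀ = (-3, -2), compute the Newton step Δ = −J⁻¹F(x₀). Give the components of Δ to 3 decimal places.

(2.319, 0.981)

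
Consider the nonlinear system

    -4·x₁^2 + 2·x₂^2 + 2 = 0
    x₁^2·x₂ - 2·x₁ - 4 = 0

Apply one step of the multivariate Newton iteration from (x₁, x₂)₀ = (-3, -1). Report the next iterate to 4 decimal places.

(-1.6379, -0.8276)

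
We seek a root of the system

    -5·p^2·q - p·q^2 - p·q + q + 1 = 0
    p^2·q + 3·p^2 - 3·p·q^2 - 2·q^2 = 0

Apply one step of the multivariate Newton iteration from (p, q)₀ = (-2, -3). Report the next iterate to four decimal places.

(-1.3371, -2.0950)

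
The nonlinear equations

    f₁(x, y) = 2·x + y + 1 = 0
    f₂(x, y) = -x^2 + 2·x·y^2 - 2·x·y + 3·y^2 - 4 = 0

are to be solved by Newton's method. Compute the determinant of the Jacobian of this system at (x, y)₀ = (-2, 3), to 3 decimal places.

-20.000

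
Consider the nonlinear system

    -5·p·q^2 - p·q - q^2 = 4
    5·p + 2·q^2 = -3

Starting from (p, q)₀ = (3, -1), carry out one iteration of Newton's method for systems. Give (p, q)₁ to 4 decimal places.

At (3, -1): F = (-17.0000, 20.0000).
Jacobian J = [[-5·q^2 - q, -10·p·q - p - 2·q], [5, 4·q]].
At the point, J = [[-4.0000, 29.0000], [5.0000, -4.0000]] (det J = -129.0000).
Solving J·Δ = −F gives Δ = (-3.9690, 0.0388).
Then the next iterate is (p, q)₁ = (-0.9690, -0.9612).

(-0.9690, -0.9612)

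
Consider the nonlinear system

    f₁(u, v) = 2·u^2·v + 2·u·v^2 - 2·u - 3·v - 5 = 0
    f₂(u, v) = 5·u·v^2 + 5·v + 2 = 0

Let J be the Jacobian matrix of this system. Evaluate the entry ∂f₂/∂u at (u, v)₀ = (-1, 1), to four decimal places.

5.0000

∂f₂/∂u = 5·v^2.
At (-1, 1) this is 5.0000.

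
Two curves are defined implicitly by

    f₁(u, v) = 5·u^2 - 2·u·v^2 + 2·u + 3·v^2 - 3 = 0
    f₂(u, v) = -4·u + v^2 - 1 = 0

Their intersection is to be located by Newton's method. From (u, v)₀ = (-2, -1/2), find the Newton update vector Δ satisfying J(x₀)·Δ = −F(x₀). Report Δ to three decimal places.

At (-2, -1/2): F = (14.750, 7.250).
Jacobian J = [[10·u - 2·v^2 + 2, -4·u·v + 6·v], [-4, 2·v]].
At the point, J = [[-18.500, -7.000], [-4.000, -1.000]] (det J = -9.500).
Solving J·Δ = −F gives Δ = (3.789, -7.908).

(3.789, -7.908)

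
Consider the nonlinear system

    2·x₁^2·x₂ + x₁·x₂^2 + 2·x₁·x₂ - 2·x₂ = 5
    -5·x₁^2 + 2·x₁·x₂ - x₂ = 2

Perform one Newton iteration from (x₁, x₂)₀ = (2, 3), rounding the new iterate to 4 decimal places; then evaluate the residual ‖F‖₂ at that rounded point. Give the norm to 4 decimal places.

9.8417

At (2, 3): F = (43.0000, -13.0000).
Jacobian J = [[4·x₁·x₂ + x₂^2 + 2·x₂, 2·x₁^2 + 2·x₁·x₂ + 2·x₁ - 2], [-10·x₁ + 2·x₂, 2·x₁ - 1]].
At the point, J = [[39.0000, 22.0000], [-14.0000, 3.0000]] (det J = 425.0000).
Solving J·Δ = −F gives Δ = (-0.9765, -0.2235).
Then the next iterate is (x₁, x₂)₁ = (1.0235, 2.7765).
Re-evaluating at (1.0235, 2.7765): F = (8.837666, -4.330766), so ‖F‖₂ = 9.8417.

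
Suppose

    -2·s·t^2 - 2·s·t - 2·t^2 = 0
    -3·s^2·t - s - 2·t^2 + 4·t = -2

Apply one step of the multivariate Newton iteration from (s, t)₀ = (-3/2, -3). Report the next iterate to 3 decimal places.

At (-3/2, -3): F = (0.000, -6.250).
Jacobian J = [[-2·t^2 - 2·t, -4·s·t - 2·s - 4·t], [-6·s·t - 1, -3·s^2 - 4·t + 4]].
At the point, J = [[-12.000, -3.000], [-28.000, 9.250]] (det J = -195.000).
Solving J·Δ = −F gives Δ = (-0.096, 0.385).
Then the next iterate is (s, t)₁ = (-1.596, -2.615).

(-1.596, -2.615)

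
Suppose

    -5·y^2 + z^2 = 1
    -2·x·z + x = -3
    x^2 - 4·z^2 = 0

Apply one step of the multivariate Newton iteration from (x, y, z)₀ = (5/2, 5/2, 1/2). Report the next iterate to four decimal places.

At (5/2, 5/2, 1/2): F = (-32.0000, 3.0000, 5.2500).
Jacobian J = [[0, -10·y, 2·z], [-2·z + 1, 0, -2·x], [2·x, 0, -8·z]].
At the point, J = [[0.0000, -25.0000, 1.0000], [0.0000, 0.0000, -5.0000], [5.0000, 0.0000, -4.0000]] (det J = 625.0000).
Solving J·Δ = −F gives Δ = (-0.5700, -1.2560, 0.6000).
Then the next iterate is (x, y, z)₁ = (1.9300, 1.2440, 1.1000).

(1.9300, 1.2440, 1.1000)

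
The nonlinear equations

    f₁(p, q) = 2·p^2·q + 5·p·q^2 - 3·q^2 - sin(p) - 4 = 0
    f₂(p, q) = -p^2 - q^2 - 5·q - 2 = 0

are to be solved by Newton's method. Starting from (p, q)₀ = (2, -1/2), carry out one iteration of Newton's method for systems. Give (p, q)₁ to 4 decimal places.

At (2, -1/2): F = (-7.159297, -3.7500).
Jacobian J = [[4·p·q + 5·q^2 - cos(p), 2·p^2 + 10·p·q - 6·q], [-2·p, -2·q - 5]].
At the point, J = [[-2.333853, 1.0000], [-4.0000, -4.0000]] (det J = 13.335413).
Solving J·Δ = −F gives Δ = (-2.4287, 1.4912).
Then the next iterate is (p, q)₁ = (-0.4287, 0.9912).

(-0.4287, 0.9912)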